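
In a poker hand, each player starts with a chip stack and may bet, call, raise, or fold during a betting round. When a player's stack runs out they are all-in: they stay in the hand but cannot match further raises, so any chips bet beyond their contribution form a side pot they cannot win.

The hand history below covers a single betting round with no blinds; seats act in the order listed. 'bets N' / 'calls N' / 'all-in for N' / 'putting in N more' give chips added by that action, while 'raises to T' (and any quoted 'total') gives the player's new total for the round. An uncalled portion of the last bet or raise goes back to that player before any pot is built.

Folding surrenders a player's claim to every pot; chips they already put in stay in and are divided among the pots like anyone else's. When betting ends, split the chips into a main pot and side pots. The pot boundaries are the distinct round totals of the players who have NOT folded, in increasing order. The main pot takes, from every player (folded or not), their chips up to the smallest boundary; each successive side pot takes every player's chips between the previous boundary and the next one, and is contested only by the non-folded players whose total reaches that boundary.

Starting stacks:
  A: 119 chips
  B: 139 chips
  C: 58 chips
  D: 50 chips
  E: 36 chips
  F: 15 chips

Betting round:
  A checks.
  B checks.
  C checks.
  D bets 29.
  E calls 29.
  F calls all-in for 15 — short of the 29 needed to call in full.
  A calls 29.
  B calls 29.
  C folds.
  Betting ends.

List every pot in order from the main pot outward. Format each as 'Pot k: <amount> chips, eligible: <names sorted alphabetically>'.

Contributions: A=29, B=29, D=29, E=29, F=15
Folded: C
Pot levels (distinct totals of non-folded players): 15, 29
Layer 1-15: 15 each from A, B, D, E, F = 15*5 = 75 chips; eligible A, B, D, E, F
Layer 16-29: 14 each from A, B, D, E = 14*4 = 56 chips; eligible A, B, D, E

Pot 1: 75 chips, eligible: A, B, D, E, F
Pot 2: 56 chips, eligible: A, B, D, E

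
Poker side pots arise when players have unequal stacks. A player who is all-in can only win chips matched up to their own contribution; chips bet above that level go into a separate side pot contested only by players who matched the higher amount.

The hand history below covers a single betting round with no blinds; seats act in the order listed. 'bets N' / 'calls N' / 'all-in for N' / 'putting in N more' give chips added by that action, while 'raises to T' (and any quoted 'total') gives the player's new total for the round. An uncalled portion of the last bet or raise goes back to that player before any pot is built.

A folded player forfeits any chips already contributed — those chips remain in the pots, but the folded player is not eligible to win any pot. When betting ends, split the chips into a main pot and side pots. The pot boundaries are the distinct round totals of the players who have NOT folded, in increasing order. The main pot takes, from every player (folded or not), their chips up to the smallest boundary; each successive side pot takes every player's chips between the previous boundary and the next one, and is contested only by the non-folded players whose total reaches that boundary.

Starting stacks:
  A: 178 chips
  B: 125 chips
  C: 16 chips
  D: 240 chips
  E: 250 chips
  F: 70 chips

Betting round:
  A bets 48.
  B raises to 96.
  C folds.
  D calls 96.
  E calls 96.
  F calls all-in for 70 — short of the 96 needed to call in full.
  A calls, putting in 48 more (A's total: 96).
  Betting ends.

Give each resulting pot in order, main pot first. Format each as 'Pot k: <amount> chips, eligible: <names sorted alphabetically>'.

Contributions: A=96, B=96, D=96, E=96, F=70
Folded: C
Pot levels (distinct totals of non-folded players): 70, 96
Layer 1-70: 70 each from A, B, D, E, F = 70*5 = 350 chips; eligible A, B, D, E, F
Layer 71-96: 26 each from A, B, D, E = 26*4 = 104 chips; eligible A, B, D, E

Pot 1: 350 chips, eligible: A, B, D, E, F
Pot 2: 104 chips, eligible: A, B, D, E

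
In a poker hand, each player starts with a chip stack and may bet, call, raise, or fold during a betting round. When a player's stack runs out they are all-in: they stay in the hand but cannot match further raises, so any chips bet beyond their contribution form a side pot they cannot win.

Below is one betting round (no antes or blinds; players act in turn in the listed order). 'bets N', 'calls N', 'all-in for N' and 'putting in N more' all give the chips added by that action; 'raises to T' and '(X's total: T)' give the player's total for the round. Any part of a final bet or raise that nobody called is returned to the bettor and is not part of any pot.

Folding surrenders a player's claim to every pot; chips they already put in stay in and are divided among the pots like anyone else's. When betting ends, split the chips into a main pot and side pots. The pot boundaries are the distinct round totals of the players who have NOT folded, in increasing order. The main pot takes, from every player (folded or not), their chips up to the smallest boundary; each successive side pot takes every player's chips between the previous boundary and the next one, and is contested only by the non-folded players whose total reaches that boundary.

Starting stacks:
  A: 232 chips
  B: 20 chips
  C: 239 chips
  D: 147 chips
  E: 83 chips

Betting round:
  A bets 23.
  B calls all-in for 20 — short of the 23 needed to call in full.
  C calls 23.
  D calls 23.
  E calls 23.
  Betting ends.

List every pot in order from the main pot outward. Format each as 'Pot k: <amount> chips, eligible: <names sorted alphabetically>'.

Pot 1: 100 chips, eligible: A, B, C, D, E
Pot 2: 12 chips, eligible: A, C, D, E

Derivation:
Contributions: A=23, B=20, C=23, D=23, E=23
Pot levels (distinct totals of non-folded players): 20, 23
Layer 1-20: 20 each from A, B, C, D, E = 20*5 = 100 chips; eligible A, B, C, D, E
Layer 21-23: 3 each from A, C, D, E = 3*4 = 12 chips; eligible A, C, D, E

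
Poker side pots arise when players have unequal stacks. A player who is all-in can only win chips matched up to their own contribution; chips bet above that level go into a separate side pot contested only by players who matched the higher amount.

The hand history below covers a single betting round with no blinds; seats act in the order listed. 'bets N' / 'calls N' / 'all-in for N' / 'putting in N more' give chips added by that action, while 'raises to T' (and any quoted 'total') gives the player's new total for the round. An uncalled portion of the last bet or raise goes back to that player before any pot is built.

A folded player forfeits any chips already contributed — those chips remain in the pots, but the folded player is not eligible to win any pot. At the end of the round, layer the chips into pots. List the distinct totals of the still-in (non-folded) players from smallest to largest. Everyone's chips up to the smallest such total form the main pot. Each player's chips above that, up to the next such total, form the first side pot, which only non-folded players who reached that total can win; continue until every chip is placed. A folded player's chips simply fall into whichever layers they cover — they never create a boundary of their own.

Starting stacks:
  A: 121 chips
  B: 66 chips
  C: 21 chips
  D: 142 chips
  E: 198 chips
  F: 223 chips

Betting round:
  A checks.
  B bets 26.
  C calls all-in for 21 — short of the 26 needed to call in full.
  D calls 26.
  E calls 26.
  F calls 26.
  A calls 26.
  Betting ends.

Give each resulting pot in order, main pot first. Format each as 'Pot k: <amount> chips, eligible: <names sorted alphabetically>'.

Contributions: A=26, B=26, C=21, D=26, E=26, F=26
Pot levels (distinct totals of non-folded players): 21, 26
Layer 1-21: 21 each from A, B, C, D, E, F = 21*6 = 126 chips; eligible A, B, C, D, E, F
Layer 22-26: 5 each from A, B, D, E, F = 5*5 = 25 chips; eligible A, B, D, E, F

Pot 1: 126 chips, eligible: A, B, C, D, E, F
Pot 2: 25 chips, eligible: A, B, D, E, F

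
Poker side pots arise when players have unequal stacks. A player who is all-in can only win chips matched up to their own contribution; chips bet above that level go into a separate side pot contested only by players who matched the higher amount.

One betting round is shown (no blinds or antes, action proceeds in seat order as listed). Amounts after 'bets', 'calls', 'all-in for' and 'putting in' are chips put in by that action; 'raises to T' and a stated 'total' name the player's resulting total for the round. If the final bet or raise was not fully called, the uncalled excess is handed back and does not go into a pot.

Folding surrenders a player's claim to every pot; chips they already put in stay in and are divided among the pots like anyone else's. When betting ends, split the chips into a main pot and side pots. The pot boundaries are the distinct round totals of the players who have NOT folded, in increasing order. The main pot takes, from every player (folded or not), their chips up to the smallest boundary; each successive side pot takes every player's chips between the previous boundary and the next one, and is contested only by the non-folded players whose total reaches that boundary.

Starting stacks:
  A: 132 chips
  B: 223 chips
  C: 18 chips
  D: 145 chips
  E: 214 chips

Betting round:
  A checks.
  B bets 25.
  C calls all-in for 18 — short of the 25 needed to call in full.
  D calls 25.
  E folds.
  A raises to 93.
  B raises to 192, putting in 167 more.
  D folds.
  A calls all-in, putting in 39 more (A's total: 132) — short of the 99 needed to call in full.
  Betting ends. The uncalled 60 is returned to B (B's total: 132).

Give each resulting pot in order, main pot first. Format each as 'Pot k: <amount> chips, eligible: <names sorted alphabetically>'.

Contributions (after 60 returned to B): A=132, B=132, C=18, D=25
Folded: D, E
Pot levels (distinct totals of non-folded players): 18, 132
Layer 1-18: 18 each from A, B, C, D = 18*4 = 72 chips; eligible A, B, C
Layer 19-132: A 114 + B 114 + D 7 = 235 chips; eligible A, B

Pot 1: 72 chips, eligible: A, B, C
Pot 2: 235 chips, eligible: A, B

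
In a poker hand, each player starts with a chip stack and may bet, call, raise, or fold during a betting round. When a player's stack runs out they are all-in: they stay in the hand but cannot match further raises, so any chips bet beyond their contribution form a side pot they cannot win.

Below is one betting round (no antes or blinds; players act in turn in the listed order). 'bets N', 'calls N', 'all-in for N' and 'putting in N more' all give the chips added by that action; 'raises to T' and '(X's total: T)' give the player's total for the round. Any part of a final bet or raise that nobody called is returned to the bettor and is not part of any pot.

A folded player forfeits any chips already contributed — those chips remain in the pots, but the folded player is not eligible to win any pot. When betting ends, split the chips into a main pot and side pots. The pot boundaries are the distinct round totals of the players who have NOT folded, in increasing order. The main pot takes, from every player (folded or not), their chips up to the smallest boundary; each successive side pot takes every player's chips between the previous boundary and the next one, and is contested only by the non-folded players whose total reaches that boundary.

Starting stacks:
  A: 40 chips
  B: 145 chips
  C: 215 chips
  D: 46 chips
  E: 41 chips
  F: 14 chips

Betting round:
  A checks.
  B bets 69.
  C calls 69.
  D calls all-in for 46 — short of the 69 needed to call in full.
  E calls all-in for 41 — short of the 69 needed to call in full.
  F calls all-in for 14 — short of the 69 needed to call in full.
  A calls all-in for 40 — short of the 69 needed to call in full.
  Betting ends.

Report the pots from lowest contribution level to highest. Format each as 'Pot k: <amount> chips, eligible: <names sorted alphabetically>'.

Contributions: A=40, B=69, C=69, D=46, E=41, F=14
Pot levels (distinct totals of non-folded players): 14, 40, 41, 46, 69
Layer 1-14: 14 each from A, B, C, D, E, F = 14*6 = 84 chips; eligible A, B, C, D, E, F
Layer 15-40: 26 each from A, B, C, D, E = 26*5 = 130 chips; eligible A, B, C, D, E
Layer 41-41: 1 each from B, C, D, E = 1*4 = 4 chips; eligible B, C, D, E
Layer 42-46: 5 each from B, C, D = 5*3 = 15 chips; eligible B, C, D
Layer 47-69: 23 each from B, C = 23*2 = 46 chips; eligible B, C

Pot 1: 84 chips, eligible: A, B, C, D, E, F
Pot 2: 130 chips, eligible: A, B, C, D, E
Pot 3: 4 chips, eligible: B, C, D, E
Pot 4: 15 chips, eligible: B, C, D
Pot 5: 46 chips, eligible: B, C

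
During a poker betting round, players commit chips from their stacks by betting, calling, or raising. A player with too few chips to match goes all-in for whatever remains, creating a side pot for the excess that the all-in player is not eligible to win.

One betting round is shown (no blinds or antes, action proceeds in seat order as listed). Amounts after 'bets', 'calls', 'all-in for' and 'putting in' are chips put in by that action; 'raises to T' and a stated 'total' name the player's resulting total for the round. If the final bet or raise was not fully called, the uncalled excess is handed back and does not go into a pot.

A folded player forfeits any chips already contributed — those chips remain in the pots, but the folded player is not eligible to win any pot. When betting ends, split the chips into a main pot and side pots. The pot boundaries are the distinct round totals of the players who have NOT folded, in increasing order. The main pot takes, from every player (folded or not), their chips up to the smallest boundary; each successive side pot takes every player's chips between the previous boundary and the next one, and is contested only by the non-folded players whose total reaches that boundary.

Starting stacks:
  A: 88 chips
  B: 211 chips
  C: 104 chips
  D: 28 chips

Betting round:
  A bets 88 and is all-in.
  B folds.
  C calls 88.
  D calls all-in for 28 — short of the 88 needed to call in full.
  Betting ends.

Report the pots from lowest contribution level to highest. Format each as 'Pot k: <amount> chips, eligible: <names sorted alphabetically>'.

Contributions: A=88, C=88, D=28
Folded: B
Pot levels (distinct totals of non-folded players): 28, 88
Layer 1-28: 28 each from A, C, D = 28*3 = 84 chips; eligible A, C, D
Layer 29-88: 60 each from A, C = 60*2 = 120 chips; eligible A, C

Pot 1: 84 chips, eligible: A, C, D
Pot 2: 120 chips, eligible: A, C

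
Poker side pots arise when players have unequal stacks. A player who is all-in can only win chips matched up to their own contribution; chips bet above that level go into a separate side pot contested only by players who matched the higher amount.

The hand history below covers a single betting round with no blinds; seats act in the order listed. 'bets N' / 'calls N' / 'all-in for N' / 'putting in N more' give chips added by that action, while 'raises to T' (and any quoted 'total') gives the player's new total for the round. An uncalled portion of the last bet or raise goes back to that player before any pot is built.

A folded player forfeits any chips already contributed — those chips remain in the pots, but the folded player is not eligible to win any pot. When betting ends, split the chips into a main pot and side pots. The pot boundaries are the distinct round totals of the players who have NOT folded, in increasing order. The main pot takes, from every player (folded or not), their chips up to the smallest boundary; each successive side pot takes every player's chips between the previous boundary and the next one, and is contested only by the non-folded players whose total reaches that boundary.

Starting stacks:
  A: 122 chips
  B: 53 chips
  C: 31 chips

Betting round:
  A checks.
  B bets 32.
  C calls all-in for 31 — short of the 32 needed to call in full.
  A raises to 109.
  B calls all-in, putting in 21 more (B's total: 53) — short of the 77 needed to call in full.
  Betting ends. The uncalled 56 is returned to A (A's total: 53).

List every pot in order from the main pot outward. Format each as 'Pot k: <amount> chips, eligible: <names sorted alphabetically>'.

Contributions (after 56 returned to A): A=53, B=53, C=31
Pot levels (distinct totals of non-folded players): 31, 53
Layer 1-31: 31 each from A, B, C = 31*3 = 93 chips; eligible A, B, C
Layer 32-53: 22 each from A, B = 22*2 = 44 chips; eligible A, B

Pot 1: 93 chips, eligible: A, B, C
Pot 2: 44 chips, eligible: A, B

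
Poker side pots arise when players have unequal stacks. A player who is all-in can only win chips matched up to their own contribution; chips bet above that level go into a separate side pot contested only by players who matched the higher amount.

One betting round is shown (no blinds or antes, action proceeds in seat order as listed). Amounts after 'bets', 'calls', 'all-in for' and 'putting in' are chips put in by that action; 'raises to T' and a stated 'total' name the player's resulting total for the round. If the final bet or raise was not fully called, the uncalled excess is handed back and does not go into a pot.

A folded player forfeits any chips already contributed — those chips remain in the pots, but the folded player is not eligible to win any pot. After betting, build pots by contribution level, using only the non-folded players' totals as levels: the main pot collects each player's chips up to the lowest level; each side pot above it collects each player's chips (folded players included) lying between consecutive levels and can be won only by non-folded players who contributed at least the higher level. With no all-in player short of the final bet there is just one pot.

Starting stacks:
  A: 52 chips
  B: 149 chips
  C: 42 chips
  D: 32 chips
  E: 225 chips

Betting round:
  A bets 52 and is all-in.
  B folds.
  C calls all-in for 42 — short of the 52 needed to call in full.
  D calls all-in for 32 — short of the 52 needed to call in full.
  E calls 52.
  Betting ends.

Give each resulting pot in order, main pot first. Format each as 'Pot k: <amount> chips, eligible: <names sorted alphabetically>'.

Pot 1: 128 chips, eligible: A, C, D, E
Pot 2: 30 chips, eligible: A, C, E
Pot 3: 20 chips, eligible: A, E

Derivation:
Contributions: A=52, C=42, D=32, E=52
Folded: B
Pot levels (distinct totals of non-folded players): 32, 42, 52
Layer 1-32: 32 each from A, C, D, E = 32*4 = 128 chips; eligible A, C, D, E
Layer 33-42: 10 each from A, C, E = 10*3 = 30 chips; eligible A, C, E
Layer 43-52: 10 each from A, E = 10*2 = 20 chips; eligible A, E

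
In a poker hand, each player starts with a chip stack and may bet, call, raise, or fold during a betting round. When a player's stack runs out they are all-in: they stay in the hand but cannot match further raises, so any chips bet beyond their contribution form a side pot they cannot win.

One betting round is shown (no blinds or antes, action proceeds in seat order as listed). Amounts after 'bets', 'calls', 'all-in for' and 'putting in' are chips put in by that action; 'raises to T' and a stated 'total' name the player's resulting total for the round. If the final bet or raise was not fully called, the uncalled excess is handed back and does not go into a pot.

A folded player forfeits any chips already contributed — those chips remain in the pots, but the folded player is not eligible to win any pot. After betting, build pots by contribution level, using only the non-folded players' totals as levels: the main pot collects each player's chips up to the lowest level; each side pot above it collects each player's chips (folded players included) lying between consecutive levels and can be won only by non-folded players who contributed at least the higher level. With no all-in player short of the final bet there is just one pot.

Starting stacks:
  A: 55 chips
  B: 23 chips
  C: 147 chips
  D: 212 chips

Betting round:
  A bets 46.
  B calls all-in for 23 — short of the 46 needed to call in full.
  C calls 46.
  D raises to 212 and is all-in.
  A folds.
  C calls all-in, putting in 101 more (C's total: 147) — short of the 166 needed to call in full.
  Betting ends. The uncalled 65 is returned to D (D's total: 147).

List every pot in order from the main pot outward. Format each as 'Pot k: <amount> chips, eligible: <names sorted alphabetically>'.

Pot 1: 92 chips, eligible: B, C, D
Pot 2: 271 chips, eligible: C, D

Derivation:
Contributions (after 65 returned to D): A=46, B=23, C=147, D=147
Folded: A
Pot levels (distinct totals of non-folded players): 23, 147
Layer 1-23: 23 each from A, B, C, D = 23*4 = 92 chips; eligible B, C, D
Layer 24-147: A 23 + C 124 + D 124 = 271 chips; eligible C, D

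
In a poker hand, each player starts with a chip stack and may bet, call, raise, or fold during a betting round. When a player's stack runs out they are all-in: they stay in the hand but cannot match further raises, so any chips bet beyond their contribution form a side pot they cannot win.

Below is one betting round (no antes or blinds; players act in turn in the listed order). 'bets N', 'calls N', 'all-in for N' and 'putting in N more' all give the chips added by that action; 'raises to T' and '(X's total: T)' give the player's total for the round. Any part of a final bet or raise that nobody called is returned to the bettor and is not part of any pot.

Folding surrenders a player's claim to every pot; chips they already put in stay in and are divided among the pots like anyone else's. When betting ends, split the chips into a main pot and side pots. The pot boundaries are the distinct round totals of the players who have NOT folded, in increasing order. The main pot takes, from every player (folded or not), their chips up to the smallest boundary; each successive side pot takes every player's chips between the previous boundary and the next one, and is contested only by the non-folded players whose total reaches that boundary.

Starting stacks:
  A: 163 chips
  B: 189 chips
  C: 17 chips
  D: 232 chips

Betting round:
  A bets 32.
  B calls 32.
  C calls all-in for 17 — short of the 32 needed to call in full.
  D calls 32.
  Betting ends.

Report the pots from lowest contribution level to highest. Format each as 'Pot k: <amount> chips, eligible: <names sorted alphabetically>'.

Pot 1: 68 chips, eligible: A, B, C, D
Pot 2: 45 chips, eligible: A, B, D

Derivation:
Contributions: A=32, B=32, C=17, D=32
Pot levels (distinct totals of non-folded players): 17, 32
Layer 1-17: 17 each from A, B, C, D = 17*4 = 68 chips; eligible A, B, C, D
Layer 18-32: 15 each from A, B, D = 15*3 = 45 chips; eligible A, B, D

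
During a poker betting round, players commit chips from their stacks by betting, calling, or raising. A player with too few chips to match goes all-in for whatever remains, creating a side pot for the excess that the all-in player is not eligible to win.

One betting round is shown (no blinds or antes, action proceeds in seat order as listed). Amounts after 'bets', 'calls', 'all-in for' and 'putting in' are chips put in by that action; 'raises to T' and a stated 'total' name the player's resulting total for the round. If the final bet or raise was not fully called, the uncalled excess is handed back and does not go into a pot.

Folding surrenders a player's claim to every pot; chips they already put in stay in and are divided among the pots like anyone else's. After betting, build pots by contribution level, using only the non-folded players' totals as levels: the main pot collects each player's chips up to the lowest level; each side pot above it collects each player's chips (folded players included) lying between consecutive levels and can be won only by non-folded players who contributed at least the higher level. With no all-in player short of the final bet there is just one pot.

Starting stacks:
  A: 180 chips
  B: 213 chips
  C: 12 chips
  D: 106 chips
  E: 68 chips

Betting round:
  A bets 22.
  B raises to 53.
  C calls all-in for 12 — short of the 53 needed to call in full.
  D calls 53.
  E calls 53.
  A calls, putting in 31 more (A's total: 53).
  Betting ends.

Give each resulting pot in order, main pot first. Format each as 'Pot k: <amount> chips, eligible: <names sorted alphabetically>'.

Contributions: A=53, B=53, C=12, D=53, E=53
Pot levels (distinct totals of non-folded players): 12, 53
Layer 1-12: 12 each from A, B, C, D, E = 12*5 = 60 chips; eligible A, B, C, D, E
Layer 13-53: 41 each from A, B, D, E = 41*4 = 164 chips; eligible A, B, D, E

Pot 1: 60 chips, eligible: A, B, C, D, E
Pot 2: 164 chips, eligible: A, B, D, E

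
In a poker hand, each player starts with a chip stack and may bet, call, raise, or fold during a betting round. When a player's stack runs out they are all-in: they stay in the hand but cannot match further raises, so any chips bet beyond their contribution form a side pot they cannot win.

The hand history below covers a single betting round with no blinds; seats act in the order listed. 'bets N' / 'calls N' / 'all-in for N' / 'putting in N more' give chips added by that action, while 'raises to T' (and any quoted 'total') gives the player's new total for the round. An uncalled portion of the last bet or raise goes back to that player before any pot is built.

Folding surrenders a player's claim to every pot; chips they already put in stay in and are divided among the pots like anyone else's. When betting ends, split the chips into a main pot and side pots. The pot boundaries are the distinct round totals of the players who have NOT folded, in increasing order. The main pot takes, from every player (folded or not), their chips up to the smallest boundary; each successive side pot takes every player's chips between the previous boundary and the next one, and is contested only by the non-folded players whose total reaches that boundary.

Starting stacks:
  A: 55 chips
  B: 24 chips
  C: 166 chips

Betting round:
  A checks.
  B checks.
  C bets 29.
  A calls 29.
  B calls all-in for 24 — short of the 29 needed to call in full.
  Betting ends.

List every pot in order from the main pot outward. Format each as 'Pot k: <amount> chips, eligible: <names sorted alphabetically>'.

Contributions: A=29, B=24, C=29
Pot levels (distinct totals of non-folded players): 24, 29
Layer 1-24: 24 each from A, B, C = 24*3 = 72 chips; eligible A, B, C
Layer 25-29: 5 each from A, C = 5*2 = 10 chips; eligible A, C

Pot 1: 72 chips, eligible: A, B, C
Pot 2: 10 chips, eligible: A, C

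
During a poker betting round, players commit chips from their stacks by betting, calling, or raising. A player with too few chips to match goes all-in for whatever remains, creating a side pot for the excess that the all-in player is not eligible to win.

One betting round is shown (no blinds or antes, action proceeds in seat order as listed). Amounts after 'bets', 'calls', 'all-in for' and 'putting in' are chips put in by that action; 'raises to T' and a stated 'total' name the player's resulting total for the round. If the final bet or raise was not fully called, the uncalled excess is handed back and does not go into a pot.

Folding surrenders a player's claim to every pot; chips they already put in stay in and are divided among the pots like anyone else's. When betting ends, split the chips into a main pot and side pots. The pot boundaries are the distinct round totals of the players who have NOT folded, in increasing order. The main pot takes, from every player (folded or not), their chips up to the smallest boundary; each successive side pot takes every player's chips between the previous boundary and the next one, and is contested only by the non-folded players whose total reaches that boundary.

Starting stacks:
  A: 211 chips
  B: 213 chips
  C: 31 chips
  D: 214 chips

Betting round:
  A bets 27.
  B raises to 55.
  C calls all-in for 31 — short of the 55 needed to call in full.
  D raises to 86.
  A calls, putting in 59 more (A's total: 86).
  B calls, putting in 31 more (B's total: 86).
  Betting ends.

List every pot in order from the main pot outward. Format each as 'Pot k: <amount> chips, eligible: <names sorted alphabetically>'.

Pot 1: 124 chips, eligible: A, B, C, D
Pot 2: 165 chips, eligible: A, B, D

Derivation:
Contributions: A=86, B=86, C=31, D=86
Pot levels (distinct totals of non-folded players): 31, 86
Layer 1-31: 31 each from A, B, C, D = 31*4 = 124 chips; eligible A, B, C, D
Layer 32-86: 55 each from A, B, D = 55*3 = 165 chips; eligible A, B, D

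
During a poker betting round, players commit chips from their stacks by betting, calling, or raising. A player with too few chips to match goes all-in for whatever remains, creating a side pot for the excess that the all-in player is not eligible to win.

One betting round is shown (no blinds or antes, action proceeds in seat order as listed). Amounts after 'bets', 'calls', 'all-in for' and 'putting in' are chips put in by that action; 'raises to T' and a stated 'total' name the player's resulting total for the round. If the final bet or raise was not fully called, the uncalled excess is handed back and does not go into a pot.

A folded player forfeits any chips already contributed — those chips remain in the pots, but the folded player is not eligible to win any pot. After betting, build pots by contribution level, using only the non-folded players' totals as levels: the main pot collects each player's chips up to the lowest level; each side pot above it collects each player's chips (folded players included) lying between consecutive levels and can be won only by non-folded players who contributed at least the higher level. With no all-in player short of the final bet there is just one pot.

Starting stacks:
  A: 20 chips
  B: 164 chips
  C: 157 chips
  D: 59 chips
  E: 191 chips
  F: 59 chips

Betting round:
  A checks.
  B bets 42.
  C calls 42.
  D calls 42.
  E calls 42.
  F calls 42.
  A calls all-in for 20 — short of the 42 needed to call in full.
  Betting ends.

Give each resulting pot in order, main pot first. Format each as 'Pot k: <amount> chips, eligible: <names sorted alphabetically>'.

Pot 1: 120 chips, eligible: A, B, C, D, E, F
Pot 2: 110 chips, eligible: B, C, D, E, F

Derivation:
Contributions: A=20, B=42, C=42, D=42, E=42, F=42
Pot levels (distinct totals of non-folded players): 20, 42
Layer 1-20: 20 each from A, B, C, D, E, F = 20*6 = 120 chips; eligible A, B, C, D, E, F
Layer 21-42: 22 each from B, C, D, E, F = 22*5 = 110 chips; eligible B, C, D, E, F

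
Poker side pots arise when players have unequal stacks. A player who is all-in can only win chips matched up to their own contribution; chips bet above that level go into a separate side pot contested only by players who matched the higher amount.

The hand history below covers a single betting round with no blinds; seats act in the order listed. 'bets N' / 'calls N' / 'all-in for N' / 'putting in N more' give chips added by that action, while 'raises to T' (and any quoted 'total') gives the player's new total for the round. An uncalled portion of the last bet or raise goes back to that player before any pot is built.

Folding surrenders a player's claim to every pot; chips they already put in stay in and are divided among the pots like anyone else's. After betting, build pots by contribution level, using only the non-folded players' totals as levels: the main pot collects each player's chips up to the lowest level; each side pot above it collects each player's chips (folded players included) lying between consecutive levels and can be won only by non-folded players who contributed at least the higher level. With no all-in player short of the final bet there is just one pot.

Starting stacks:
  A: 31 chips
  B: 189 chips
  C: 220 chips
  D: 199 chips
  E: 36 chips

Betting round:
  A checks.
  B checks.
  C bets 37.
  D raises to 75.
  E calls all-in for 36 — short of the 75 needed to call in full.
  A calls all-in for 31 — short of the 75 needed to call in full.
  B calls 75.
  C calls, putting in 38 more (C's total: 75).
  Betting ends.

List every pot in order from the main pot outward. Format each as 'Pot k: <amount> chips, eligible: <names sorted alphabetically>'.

Contributions: A=31, B=75, C=75, D=75, E=36
Pot levels (distinct totals of non-folded players): 31, 36, 75
Layer 1-31: 31 each from A, B, C, D, E = 31*5 = 155 chips; eligible A, B, C, D, E
Layer 32-36: 5 each from B, C, D, E = 5*4 = 20 chips; eligible B, C, D, E
Layer 37-75: 39 each from B, C, D = 39*3 = 117 chips; eligible B, C, D

Pot 1: 155 chips, eligible: A, B, C, D, E
Pot 2: 20 chips, eligible: B, C, D, E
Pot 3: 117 chips, eligible: B, C, D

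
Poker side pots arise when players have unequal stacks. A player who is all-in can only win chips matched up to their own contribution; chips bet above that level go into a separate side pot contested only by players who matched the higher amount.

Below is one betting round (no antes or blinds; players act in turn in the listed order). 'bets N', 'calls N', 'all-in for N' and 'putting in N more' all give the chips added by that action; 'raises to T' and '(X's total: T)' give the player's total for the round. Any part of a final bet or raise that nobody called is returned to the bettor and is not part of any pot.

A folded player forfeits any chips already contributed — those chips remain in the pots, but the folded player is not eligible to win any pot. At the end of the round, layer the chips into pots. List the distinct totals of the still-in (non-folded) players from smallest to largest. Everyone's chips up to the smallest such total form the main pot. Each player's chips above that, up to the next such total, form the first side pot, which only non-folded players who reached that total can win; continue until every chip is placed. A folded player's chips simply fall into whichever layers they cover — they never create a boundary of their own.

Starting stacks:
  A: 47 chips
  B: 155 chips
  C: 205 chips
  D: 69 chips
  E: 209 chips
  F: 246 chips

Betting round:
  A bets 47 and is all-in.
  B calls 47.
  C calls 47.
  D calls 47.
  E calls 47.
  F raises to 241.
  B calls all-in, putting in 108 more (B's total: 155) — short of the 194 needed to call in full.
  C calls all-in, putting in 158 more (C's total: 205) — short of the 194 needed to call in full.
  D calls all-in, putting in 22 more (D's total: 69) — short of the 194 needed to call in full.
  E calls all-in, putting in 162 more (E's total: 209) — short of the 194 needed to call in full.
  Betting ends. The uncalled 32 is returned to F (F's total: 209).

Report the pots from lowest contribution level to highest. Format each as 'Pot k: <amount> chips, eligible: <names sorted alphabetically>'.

Pot 1: 282 chips, eligible: A, B, C, D, E, F
Pot 2: 110 chips, eligible: B, C, D, E, F
Pot 3: 344 chips, eligible: B, C, E, F
Pot 4: 150 chips, eligible: C, E, F
Pot 5: 8 chips, eligible: E, F

Derivation:
Contributions (after 32 returned to F): A=47, B=155, C=205, D=69, E=209, F=209
Pot levels (distinct totals of non-folded players): 47, 69, 155, 205, 209
Layer 1-47: 47 each from A, B, C, D, E, F = 47*6 = 282 chips; eligible A, B, C, D, E, F
Layer 48-69: 22 each from B, C, D, E, F = 22*5 = 110 chips; eligible B, C, D, E, F
Layer 70-155: 86 each from B, C, E, F = 86*4 = 344 chips; eligible B, C, E, F
Layer 156-205: 50 each from C, E, F = 50*3 = 150 chips; eligible C, E, F
Layer 206-209: 4 each from E, F = 4*2 = 8 chips; eligible E, F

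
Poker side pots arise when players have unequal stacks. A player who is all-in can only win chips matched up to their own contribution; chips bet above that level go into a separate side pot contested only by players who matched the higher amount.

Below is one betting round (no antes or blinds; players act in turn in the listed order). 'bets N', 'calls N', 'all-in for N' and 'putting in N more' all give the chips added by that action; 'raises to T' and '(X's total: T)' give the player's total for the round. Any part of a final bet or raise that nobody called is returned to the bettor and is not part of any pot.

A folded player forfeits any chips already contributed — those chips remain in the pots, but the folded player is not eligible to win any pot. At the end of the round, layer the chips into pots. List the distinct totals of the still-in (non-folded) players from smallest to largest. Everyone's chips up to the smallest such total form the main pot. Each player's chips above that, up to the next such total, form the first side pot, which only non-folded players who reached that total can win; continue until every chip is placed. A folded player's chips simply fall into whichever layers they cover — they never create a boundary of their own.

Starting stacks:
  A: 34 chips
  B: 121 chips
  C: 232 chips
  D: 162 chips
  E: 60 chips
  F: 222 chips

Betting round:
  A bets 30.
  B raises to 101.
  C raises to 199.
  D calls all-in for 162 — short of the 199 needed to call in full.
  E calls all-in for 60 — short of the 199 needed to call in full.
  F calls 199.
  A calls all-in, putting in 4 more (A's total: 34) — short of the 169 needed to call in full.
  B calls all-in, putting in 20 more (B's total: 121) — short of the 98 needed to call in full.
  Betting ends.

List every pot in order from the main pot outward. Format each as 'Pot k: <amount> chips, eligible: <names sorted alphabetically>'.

Contributions: A=34, B=121, C=199, D=162, E=60, F=199
Pot levels (distinct totals of non-folded players): 34, 60, 121, 162, 199
Layer 1-34: 34 each from A, B, C, D, E, F = 34*6 = 204 chips; eligible A, B, C, D, E, F
Layer 35-60: 26 each from B, C, D, E, F = 26*5 = 130 chips; eligible B, C, D, E, F
Layer 61-121: 61 each from B, C, D, F = 61*4 = 244 chips; eligible B, C, D, F
Layer 122-162: 41 each from C, D, F = 41*3 = 123 chips; eligible C, D, F
Layer 163-199: 37 each from C, F = 37*2 = 74 chips; eligible C, F

Pot 1: 204 chips, eligible: A, B, C, D, E, F
Pot 2: 130 chips, eligible: B, C, D, E, F
Pot 3: 244 chips, eligible: B, C, D, F
Pot 4: 123 chips, eligible: C, D, F
Pot 5: 74 chips, eligible: C, F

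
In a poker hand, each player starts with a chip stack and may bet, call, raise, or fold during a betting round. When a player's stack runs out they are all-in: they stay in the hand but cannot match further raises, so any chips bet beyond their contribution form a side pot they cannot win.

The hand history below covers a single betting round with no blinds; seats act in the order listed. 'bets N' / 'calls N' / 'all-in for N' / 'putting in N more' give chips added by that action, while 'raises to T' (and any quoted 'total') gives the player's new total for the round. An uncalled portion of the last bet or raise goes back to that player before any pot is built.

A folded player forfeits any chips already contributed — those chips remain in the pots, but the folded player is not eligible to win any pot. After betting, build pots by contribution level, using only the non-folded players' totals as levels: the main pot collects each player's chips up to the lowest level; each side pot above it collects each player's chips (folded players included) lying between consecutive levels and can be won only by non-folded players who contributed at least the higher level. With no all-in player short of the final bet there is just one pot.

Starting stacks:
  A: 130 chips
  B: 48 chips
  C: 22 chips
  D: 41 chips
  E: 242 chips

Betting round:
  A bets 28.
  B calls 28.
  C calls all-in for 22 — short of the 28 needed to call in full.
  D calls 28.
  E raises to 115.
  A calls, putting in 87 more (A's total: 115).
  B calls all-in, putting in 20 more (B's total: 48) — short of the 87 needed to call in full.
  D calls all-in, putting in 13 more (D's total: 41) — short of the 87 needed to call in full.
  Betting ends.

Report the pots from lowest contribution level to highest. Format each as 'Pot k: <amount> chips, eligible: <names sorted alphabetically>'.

Pot 1: 110 chips, eligible: A, B, C, D, E
Pot 2: 76 chips, eligible: A, B, D, E
Pot 3: 21 chips, eligible: A, B, E
Pot 4: 134 chips, eligible: A, E

Derivation:
Contributions: A=115, B=48, C=22, D=41, E=115
Pot levels (distinct totals of non-folded players): 22, 41, 48, 115
Layer 1-22: 22 each from A, B, C, D, E = 22*5 = 110 chips; eligible A, B, C, D, E
Layer 23-41: 19 each from A, B, D, E = 19*4 = 76 chips; eligible A, B, D, E
Layer 42-48: 7 each from A, B, E = 7*3 = 21 chips; eligible A, B, E
Layer 49-115: 67 each from A, E = 67*2 = 134 chips; eligible A, E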